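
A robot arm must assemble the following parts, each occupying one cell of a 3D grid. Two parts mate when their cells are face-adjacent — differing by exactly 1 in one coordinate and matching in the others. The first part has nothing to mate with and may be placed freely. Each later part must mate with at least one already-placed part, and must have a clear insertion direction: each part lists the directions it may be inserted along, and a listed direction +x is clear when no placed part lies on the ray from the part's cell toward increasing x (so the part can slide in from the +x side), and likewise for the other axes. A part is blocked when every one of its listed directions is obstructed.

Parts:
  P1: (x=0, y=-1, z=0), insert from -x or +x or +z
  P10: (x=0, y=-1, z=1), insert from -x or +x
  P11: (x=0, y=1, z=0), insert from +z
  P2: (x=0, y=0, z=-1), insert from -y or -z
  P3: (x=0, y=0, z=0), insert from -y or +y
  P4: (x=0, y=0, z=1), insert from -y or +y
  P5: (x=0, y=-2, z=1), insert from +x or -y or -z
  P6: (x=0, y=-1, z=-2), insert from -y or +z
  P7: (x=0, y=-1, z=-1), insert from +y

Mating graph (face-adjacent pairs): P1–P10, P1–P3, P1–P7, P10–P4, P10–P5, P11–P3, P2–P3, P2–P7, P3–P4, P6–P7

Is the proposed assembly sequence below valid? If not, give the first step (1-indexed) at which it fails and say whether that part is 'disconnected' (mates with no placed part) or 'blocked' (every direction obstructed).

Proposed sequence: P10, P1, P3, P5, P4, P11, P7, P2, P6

1. P10@(0, -1, 1) [-x clear] — {P10}
2. P1@(0, -1, 0) [-x clear] — {P1, P10}
3. P3@(0, 0, 0) [+y clear] — {P1, P10, P3}
4. P5@(0, -2, 1) [+x clear] — {P1, P10, P3, P5}
5. P4@(0, 0, 1) [+y clear] — {P1, P10, P3, P4, P5}
6. P11@(0, 1, 0) [+z clear] — {P1, P10, P11, P3, P4, P5}
7. P7@(0, -1, -1) [+y clear] — {P1, P10, P11, P3, P4, P5, P7}
8. P2@(0, 0, -1) [-z clear] — {P1, P10, P11, P2, P3, P4, P5, P7}
9. P6@(0, -1, -2) [-y clear] — {P1, P10, P11, P2, P3, P4, P5, P6, P7}

Valid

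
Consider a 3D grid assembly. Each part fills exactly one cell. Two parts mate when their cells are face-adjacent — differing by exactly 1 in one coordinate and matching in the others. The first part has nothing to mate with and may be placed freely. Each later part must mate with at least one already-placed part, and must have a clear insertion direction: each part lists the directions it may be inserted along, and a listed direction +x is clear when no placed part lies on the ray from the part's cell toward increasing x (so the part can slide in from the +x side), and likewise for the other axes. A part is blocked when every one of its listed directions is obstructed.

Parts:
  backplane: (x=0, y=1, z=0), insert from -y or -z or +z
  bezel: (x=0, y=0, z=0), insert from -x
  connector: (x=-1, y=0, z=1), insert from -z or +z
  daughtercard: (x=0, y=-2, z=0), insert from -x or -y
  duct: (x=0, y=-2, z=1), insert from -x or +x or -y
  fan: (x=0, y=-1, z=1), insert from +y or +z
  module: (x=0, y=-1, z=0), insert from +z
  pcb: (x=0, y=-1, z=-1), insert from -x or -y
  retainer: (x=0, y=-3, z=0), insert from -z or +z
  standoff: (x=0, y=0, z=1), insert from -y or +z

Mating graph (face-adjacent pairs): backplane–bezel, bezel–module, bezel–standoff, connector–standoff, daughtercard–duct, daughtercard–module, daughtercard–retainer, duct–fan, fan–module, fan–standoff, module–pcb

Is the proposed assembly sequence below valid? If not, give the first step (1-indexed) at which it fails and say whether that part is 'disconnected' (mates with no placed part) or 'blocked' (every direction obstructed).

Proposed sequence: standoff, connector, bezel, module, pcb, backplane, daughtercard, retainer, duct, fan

Valid

1. standoff@(0, 0, 1) [-y clear] — {standoff}
2. connector@(-1, 0, 1) [-z clear] — {connector, standoff}
3. bezel@(0, 0, 0) [-x clear] — {bezel, connector, standoff}
4. module@(0, -1, 0) [+z clear] — {bezel, connector, module, standoff}
5. pcb@(0, -1, -1) [-x clear] — {bezel, connector, module, pcb, standoff}
6. backplane@(0, 1, 0) [-z clear] — {backplane, bezel, connector, module, pcb, standoff}
7. daughtercard@(0, -2, 0) [-x clear] — {backplane, bezel, connector, daughtercard, module, pcb, standoff}
8. retainer@(0, -3, 0) [-z clear] — {backplane, bezel, connector, daughtercard, module, pcb, retainer, standoff}
9. duct@(0, -2, 1) [-x clear] — {backplane, bezel, connector, daughtercard, duct, module, pcb, retainer, standoff}
10. fan@(0, -1, 1) [+z clear] — {backplane, bezel, connector, daughtercard, duct, fan, module, pcb, retainer, standoff}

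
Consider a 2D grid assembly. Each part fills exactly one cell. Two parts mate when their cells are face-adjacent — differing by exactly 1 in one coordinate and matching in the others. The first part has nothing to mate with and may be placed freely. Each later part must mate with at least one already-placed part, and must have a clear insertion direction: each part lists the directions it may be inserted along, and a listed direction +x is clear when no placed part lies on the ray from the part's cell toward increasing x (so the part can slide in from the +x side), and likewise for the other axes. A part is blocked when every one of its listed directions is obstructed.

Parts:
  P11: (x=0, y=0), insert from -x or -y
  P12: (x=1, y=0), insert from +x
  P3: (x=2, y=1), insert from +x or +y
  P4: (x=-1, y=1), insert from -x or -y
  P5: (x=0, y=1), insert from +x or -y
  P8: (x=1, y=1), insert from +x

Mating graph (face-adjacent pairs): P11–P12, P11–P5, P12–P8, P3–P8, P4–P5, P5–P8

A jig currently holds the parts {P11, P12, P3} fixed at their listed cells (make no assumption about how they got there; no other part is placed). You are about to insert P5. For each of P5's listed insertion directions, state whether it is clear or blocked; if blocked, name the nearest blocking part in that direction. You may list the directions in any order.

+x: blocked by P3; -y: blocked by P11

+x: nearest on ray is P3@(2, 1) ⇒ blocked
-y: nearest on ray is P11@(0, 0) ⇒ blocked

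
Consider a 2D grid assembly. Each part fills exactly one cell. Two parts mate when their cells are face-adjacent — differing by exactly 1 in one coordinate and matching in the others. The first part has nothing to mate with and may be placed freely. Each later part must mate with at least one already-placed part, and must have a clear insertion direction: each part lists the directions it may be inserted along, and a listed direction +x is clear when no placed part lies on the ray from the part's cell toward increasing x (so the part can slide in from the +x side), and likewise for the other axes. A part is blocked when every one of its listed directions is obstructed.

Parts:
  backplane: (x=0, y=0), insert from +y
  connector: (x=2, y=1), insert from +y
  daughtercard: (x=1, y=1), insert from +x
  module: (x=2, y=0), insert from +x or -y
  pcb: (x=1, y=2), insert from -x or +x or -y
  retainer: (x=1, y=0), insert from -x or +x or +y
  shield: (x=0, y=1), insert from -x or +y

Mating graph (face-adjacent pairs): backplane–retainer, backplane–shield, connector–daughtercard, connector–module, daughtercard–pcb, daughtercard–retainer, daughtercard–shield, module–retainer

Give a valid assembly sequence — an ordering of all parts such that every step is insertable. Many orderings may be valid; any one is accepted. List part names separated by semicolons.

1. module@(2, 0) [+x clear] — {module}
2. retainer@(1, 0) [-x clear] — {module, retainer}
3. backplane@(0, 0) [+y clear] — {backplane, module, retainer}
4. shield@(0, 1) [-x clear] — {backplane, module, retainer, shield}
5. daughtercard@(1, 1) [+x clear] — {backplane, daughtercard, module, retainer, shield}
6. connector@(2, 1) [+y clear] — {backplane, connector, daughtercard, module, retainer, shield}
7. pcb@(1, 2) [-x clear] — {backplane, connector, daughtercard, module, pcb, retainer, shield}

module; retainer; backplane; shield; daughtercard; connector; pcb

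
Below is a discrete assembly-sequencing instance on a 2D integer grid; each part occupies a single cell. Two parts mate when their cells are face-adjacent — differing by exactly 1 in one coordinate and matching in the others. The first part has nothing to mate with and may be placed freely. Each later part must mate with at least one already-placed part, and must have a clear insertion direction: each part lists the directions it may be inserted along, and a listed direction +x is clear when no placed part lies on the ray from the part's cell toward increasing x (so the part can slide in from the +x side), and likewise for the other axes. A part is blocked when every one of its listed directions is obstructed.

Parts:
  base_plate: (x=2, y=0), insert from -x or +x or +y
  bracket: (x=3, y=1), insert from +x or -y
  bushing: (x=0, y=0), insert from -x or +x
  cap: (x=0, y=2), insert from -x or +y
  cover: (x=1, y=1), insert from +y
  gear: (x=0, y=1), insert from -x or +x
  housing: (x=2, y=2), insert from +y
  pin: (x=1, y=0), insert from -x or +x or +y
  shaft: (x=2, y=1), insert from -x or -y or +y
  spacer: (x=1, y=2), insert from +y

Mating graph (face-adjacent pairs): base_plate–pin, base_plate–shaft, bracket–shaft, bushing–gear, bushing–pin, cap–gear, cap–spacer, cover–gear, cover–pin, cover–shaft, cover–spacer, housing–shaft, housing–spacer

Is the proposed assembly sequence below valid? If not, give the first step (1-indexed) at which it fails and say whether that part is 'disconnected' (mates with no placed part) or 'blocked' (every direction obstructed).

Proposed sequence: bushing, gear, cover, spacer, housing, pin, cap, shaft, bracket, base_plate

1. bushing@(0, 0) [-x clear] — {bushing}
2. gear@(0, 1) [-x clear] — {bushing, gear}
3. cover@(1, 1) [+y clear] — {bushing, cover, gear}
4. spacer@(1, 2) [+y clear] — {bushing, cover, gear, spacer}
5. housing@(2, 2) [+y clear] — {bushing, cover, gear, housing, spacer}
6. pin@(1, 0) [+x clear] — {bushing, cover, gear, housing, pin, spacer}
7. cap@(0, 2) [-x clear] — {bushing, cap, cover, gear, housing, pin, spacer}
8. shaft@(2, 1) [-y clear] — {bushing, cap, cover, gear, housing, pin, shaft, spacer}
9. bracket@(3, 1) [+x clear] — {bracket, bushing, cap, cover, gear, housing, pin, shaft, spacer}
10. base_plate@(2, 0) [+x clear] — {base_plate, bracket, bushing, cap, cover, gear, housing, pin, shaft, spacer}

Valid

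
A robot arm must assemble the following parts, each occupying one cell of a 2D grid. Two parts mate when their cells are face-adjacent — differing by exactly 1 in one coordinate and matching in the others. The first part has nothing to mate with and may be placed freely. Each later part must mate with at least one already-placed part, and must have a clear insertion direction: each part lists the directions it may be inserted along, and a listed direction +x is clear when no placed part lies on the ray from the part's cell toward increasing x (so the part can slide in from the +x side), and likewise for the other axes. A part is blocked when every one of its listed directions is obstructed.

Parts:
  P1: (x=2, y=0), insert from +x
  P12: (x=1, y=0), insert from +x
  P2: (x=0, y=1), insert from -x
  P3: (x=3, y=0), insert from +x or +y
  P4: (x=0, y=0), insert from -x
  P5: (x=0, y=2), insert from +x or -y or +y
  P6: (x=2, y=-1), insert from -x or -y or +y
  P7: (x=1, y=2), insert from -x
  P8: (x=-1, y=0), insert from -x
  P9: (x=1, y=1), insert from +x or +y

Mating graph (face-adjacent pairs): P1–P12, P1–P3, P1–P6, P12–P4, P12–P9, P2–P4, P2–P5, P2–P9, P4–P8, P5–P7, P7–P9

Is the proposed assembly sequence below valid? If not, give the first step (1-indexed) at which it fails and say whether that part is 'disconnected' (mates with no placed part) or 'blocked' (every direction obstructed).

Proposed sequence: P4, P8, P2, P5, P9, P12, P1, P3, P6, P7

Invalid at step 10 (blocked)

1. P4@(0, 0) [-x clear] — {P4}
2. P8@(-1, 0) [-x clear] — {P4, P8}
3. P2@(0, 1) [-x clear] — {P2, P4, P8}
4. P5@(0, 2) [+x clear] — {P2, P4, P5, P8}
5. P9@(1, 1) [+x clear] — {P2, P4, P5, P8, P9}
6. P12@(1, 0) [+x clear] — {P12, P2, P4, P5, P8, P9}
7. P1@(2, 0) [+x clear] — {P1, P12, P2, P4, P5, P8, P9}
8. P3@(3, 0) [+x clear] — {P1, P12, P2, P3, P4, P5, P8, P9}
9. P6@(2, -1) [-x clear] — {P1, P12, P2, P3, P4, P5, P6, P8, P9}
10. P7@(1, 2) — -x all obstructed ⇒ blocked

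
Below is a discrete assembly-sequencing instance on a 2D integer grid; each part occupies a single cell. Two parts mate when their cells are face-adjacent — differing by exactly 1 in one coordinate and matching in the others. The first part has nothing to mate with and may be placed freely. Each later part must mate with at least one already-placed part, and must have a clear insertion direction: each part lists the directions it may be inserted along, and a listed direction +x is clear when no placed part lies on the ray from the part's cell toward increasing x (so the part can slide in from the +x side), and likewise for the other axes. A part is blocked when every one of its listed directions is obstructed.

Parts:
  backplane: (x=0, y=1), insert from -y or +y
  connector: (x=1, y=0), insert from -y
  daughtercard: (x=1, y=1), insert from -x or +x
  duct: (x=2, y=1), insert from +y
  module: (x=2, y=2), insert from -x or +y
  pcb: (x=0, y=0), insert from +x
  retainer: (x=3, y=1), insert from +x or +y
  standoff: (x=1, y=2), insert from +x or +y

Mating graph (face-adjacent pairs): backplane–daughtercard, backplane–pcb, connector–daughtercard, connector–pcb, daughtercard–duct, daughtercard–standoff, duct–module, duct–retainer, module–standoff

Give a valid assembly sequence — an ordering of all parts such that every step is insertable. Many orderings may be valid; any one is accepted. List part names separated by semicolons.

1. daughtercard@(1, 1) [-x clear] — {daughtercard}
2. duct@(2, 1) [+y clear] — {daughtercard, duct}
3. retainer@(3, 1) [+x clear] — {daughtercard, duct, retainer}
4. backplane@(0, 1) [-y clear] — {backplane, daughtercard, duct, retainer}
5. pcb@(0, 0) [+x clear] — {backplane, daughtercard, duct, pcb, retainer}
6. connector@(1, 0) [-y clear] — {backplane, connector, daughtercard, duct, pcb, retainer}
7. module@(2, 2) [-x clear] — {backplane, connector, daughtercard, duct, module, pcb, retainer}
8. standoff@(1, 2) [+y clear] — {backplane, connector, daughtercard, duct, module, pcb, retainer, standoff}

daughtercard; duct; retainer; backplane; pcb; connector; module; standoff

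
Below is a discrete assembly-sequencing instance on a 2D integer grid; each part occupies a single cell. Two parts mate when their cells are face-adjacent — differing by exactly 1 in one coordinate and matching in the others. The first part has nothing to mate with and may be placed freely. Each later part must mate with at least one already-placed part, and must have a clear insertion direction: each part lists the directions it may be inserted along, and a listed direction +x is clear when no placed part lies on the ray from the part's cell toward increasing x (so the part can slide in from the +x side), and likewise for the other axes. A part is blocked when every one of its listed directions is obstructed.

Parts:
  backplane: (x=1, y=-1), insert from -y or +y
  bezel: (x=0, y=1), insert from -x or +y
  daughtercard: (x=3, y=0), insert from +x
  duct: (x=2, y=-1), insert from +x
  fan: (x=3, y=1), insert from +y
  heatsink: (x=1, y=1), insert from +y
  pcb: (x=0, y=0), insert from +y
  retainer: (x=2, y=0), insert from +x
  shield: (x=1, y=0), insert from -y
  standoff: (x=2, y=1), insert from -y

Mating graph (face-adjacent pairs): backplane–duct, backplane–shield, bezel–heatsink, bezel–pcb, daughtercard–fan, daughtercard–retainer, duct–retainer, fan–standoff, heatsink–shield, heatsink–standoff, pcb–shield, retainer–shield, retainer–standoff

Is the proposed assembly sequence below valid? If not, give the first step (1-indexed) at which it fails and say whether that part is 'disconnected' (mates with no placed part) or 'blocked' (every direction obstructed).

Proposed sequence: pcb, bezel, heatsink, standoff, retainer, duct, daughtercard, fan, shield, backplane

Valid

1. pcb@(0, 0) [+y clear] — {pcb}
2. bezel@(0, 1) [-x clear] — {bezel, pcb}
3. heatsink@(1, 1) [+y clear] — {bezel, heatsink, pcb}
4. standoff@(2, 1) [-y clear] — {bezel, heatsink, pcb, standoff}
5. retainer@(2, 0) [+x clear] — {bezel, heatsink, pcb, retainer, standoff}
6. duct@(2, -1) [+x clear] — {bezel, duct, heatsink, pcb, retainer, standoff}
7. daughtercard@(3, 0) [+x clear] — {bezel, daughtercard, duct, heatsink, pcb, retainer, standoff}
8. fan@(3, 1) [+y clear] — {bezel, daughtercard, duct, fan, heatsink, pcb, retainer, standoff}
9. shield@(1, 0) [-y clear] — {bezel, daughtercard, duct, fan, heatsink, pcb, retainer, shield, standoff}
10. backplane@(1, -1) [-y clear] — {backplane, bezel, daughtercard, duct, fan, heatsink, pcb, retainer, shield, standoff}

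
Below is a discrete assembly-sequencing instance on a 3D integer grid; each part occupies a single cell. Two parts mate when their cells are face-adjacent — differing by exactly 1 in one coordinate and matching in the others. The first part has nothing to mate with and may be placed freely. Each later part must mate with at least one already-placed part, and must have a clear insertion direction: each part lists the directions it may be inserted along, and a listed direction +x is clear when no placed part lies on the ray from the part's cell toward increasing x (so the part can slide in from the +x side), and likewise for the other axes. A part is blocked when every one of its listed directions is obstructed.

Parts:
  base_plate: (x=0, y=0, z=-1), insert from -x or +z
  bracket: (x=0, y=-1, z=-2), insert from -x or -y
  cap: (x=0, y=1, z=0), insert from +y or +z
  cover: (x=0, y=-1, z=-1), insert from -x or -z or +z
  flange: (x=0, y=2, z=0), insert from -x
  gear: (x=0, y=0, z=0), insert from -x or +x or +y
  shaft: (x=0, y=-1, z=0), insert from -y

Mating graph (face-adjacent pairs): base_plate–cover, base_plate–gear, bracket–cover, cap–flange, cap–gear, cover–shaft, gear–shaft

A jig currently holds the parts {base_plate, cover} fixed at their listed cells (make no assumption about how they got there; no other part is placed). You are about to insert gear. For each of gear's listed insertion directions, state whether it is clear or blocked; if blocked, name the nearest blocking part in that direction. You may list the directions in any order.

+x: clear; +y: clear; -x: clear

-x: ray from gear(0, 0, 0) has no placed part ⇒ clear
+x: ray from gear(0, 0, 0) has no placed part ⇒ clear
+y: ray from gear(0, 0, 0) has no placed part ⇒ clear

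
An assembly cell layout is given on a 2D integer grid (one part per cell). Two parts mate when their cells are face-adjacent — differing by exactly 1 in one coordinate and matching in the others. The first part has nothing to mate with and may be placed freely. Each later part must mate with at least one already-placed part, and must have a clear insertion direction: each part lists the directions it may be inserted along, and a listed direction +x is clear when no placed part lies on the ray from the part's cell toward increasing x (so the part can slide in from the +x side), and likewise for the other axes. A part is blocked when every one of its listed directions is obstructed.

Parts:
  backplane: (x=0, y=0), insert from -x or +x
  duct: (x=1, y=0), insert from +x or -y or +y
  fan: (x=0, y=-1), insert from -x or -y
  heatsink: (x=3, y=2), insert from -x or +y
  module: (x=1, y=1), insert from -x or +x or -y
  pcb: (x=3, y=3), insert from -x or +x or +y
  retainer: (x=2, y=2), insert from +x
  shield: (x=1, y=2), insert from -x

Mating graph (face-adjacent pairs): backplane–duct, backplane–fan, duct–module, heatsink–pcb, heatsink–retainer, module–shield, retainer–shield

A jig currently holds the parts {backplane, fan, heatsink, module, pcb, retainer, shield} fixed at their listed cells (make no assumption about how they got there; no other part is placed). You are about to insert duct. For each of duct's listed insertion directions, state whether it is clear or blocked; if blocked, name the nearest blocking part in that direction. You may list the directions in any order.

+x: ray from duct(1, 0) has no placed part ⇒ clear
-y: ray from duct(1, 0) has no placed part ⇒ clear
+y: nearest on ray is module@(1, 1) ⇒ blocked

+x: clear; +y: blocked by module; -y: clear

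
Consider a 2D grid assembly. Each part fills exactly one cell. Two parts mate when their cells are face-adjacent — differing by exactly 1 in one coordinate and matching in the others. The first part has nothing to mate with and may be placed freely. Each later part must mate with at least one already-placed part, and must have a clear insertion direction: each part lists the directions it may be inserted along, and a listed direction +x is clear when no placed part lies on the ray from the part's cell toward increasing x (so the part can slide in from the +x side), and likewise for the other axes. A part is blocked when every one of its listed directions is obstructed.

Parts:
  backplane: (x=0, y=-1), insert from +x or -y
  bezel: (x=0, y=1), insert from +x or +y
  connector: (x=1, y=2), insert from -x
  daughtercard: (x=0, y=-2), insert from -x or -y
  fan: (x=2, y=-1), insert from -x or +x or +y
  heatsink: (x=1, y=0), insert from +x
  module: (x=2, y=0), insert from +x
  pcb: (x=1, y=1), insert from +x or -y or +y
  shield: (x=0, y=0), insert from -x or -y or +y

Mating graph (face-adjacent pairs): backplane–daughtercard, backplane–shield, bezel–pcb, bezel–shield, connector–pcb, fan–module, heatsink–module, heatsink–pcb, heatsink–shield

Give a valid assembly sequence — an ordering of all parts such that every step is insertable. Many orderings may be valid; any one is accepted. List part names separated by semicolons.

1. shield@(0, 0) [-x clear] — {shield}
2. heatsink@(1, 0) [+x clear] — {heatsink, shield}
3. backplane@(0, -1) [+x clear] — {backplane, heatsink, shield}
4. daughtercard@(0, -2) [-x clear] — {backplane, daughtercard, heatsink, shield}
5. pcb@(1, 1) [+x clear] — {backplane, daughtercard, heatsink, pcb, shield}
6. connector@(1, 2) [-x clear] — {backplane, connector, daughtercard, heatsink, pcb, shield}
7. module@(2, 0) [+x clear] — {backplane, connector, daughtercard, heatsink, module, pcb, shield}
8. bezel@(0, 1) [+y clear] — {backplane, bezel, connector, daughtercard, heatsink, module, pcb, shield}
9. fan@(2, -1) [+x clear] — {backplane, bezel, connector, daughtercard, fan, heatsink, module, pcb, shield}

shield; heatsink; backplane; daughtercard; pcb; connector; module; bezel; fan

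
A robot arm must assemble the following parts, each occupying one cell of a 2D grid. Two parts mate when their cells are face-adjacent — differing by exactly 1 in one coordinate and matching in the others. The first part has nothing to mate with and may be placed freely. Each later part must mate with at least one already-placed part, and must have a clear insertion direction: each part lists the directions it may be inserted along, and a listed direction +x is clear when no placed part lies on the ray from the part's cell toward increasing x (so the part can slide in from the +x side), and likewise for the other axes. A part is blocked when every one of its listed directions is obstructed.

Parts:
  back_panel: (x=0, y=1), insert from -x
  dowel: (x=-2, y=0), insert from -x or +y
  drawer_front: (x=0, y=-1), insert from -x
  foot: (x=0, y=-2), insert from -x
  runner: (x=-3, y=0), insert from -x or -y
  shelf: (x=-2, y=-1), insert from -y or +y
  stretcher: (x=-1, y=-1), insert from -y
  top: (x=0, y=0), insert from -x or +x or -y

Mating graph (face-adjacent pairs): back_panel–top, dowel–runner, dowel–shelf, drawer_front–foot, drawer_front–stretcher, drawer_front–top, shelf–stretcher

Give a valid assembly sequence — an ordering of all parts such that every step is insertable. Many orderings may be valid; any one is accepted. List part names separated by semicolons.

1. top@(0, 0) [-x clear] — {top}
2. drawer_front@(0, -1) [-x clear] — {drawer_front, top}
3. stretcher@(-1, -1) [-y clear] — {drawer_front, stretcher, top}
4. shelf@(-2, -1) [-y clear] — {drawer_front, shelf, stretcher, top}
5. dowel@(-2, 0) [-x clear] — {dowel, drawer_front, shelf, stretcher, top}
6. back_panel@(0, 1) [-x clear] — {back_panel, dowel, drawer_front, shelf, stretcher, top}
7. runner@(-3, 0) [-x clear] — {back_panel, dowel, drawer_front, runner, shelf, stretcher, top}
8. foot@(0, -2) [-x clear] — {back_panel, dowel, drawer_front, foot, runner, shelf, stretcher, top}

top; drawer_front; stretcher; shelf; dowel; back_panel; runner; foot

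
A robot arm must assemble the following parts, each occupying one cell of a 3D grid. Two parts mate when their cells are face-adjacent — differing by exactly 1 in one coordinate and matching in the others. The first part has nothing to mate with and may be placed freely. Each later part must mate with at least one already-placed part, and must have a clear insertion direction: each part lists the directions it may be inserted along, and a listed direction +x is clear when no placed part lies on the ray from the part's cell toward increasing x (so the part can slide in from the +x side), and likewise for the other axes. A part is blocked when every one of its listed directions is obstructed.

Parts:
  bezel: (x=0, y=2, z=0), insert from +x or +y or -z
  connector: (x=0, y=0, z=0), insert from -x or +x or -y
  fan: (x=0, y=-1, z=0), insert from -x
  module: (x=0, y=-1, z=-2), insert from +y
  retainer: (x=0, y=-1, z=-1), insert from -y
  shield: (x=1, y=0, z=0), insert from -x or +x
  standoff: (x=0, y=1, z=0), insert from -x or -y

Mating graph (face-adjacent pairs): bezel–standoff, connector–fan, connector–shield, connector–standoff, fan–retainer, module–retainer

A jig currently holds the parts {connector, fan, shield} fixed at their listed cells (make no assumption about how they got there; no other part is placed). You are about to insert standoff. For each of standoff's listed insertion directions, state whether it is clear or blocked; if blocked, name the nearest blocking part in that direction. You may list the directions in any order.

-x: ray from standoff(0, 1, 0) has no placed part ⇒ clear
-y: nearest on ray is connector@(0, 0, 0) ⇒ blocked

-x: clear; -y: blocked by connector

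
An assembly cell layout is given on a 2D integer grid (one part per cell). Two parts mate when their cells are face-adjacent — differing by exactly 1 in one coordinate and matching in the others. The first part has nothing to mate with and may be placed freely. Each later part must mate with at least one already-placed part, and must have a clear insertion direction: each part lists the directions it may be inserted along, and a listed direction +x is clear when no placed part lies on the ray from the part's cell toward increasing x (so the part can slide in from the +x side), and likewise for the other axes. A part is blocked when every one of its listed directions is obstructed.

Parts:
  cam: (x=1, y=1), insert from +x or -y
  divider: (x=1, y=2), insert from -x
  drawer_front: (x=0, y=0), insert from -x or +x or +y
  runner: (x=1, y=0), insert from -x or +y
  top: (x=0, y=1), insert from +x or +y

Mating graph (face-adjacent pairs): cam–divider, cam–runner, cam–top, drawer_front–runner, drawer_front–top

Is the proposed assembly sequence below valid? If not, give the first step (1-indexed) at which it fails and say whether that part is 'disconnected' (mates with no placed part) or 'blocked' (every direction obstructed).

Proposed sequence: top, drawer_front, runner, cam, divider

Valid

1. top@(0, 1) [+x clear] — {top}
2. drawer_front@(0, 0) [-x clear] — {drawer_front, top}
3. runner@(1, 0) [+y clear] — {drawer_front, runner, top}
4. cam@(1, 1) [+x clear] — {cam, drawer_front, runner, top}
5. divider@(1, 2) [-x clear] — {cam, divider, drawer_front, runner, top}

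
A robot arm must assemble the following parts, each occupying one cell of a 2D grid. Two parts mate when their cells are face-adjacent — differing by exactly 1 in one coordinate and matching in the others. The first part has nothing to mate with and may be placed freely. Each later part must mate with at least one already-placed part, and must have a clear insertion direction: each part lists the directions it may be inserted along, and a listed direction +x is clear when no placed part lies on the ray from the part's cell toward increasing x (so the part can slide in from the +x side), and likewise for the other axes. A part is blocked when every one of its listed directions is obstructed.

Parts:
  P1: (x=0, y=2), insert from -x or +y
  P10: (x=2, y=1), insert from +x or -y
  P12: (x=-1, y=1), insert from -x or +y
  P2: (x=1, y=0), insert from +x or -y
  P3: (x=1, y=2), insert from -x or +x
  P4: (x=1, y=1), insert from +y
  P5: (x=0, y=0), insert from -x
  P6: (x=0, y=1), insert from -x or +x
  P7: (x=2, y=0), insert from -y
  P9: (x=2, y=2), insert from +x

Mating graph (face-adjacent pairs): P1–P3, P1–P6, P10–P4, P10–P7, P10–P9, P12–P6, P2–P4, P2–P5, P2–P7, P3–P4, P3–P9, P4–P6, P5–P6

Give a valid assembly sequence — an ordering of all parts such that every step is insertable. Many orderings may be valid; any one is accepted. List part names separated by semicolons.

1. P2@(1, 0) [+x clear] — {P2}
2. P7@(2, 0) [-y clear] — {P2, P7}
3. P10@(2, 1) [+x clear] — {P10, P2, P7}
4. P9@(2, 2) [+x clear] — {P10, P2, P7, P9}
5. P5@(0, 0) [-x clear] — {P10, P2, P5, P7, P9}
6. P6@(0, 1) [-x clear] — {P10, P2, P5, P6, P7, P9}
7. P12@(-1, 1) [-x clear] — {P10, P12, P2, P5, P6, P7, P9}
8. P4@(1, 1) [+y clear] — {P10, P12, P2, P4, P5, P6, P7, P9}
9. P3@(1, 2) [-x clear] — {P10, P12, P2, P3, P4, P5, P6, P7, P9}
10. P1@(0, 2) [-x clear] — {P1, P10, P12, P2, P3, P4, P5, P6, P7, P9}

P2; P7; P10; P9; P5; P6; P12; P4; P3; P1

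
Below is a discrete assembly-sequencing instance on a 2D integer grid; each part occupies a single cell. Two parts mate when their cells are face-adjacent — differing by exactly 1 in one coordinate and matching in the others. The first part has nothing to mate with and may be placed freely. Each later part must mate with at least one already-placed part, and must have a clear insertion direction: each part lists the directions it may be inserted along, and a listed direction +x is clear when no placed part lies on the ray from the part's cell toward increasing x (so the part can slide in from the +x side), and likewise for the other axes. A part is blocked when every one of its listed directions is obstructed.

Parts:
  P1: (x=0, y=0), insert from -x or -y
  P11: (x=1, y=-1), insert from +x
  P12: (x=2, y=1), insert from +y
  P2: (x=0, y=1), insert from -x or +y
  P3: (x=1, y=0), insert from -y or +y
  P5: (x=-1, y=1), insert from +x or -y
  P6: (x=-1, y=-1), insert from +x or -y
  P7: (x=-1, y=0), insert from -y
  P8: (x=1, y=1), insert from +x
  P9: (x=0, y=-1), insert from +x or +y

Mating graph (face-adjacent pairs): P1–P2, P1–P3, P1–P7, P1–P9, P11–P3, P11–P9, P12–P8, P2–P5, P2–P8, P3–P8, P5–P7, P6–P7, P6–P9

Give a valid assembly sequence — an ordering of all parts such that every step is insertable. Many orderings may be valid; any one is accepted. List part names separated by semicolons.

P5; P7; P2; P1; P9; P3; P11; P6; P8; P12

1. P5@(-1, 1) [+x clear] — {P5}
2. P7@(-1, 0) [-y clear] — {P5, P7}
3. P2@(0, 1) [+y clear] — {P2, P5, P7}
4. P1@(0, 0) [-y clear] — {P1, P2, P5, P7}
5. P9@(0, -1) [+x clear] — {P1, P2, P5, P7, P9}
6. P3@(1, 0) [-y clear] — {P1, P2, P3, P5, P7, P9}
7. P11@(1, -1) [+x clear] — {P1, P11, P2, P3, P5, P7, P9}
8. P6@(-1, -1) [-y clear] — {P1, P11, P2, P3, P5, P6, P7, P9}
9. P8@(1, 1) [+x clear] — {P1, P11, P2, P3, P5, P6, P7, P8, P9}
10. P12@(2, 1) [+y clear] — {P1, P11, P12, P2, P3, P5, P6, P7, P8, P9}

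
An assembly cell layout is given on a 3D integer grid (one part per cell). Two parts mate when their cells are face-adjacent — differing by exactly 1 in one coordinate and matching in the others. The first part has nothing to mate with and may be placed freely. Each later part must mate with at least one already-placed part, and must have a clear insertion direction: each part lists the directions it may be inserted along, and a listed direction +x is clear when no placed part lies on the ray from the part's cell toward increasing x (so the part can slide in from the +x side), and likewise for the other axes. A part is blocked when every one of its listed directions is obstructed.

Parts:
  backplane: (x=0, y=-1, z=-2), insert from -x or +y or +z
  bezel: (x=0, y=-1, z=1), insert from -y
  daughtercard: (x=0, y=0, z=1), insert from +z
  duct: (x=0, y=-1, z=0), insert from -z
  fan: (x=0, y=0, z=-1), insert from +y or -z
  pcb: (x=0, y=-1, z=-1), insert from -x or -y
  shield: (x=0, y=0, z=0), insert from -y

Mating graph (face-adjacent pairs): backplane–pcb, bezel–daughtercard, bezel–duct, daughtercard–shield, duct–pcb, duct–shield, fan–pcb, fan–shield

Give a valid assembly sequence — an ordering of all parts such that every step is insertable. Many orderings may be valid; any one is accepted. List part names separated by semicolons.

fan; shield; daughtercard; bezel; duct; pcb; backplane

1. fan@(0, 0, -1) [+y clear] — {fan}
2. shield@(0, 0, 0) [-y clear] — {fan, shield}
3. daughtercard@(0, 0, 1) [+z clear] — {daughtercard, fan, shield}
4. bezel@(0, -1, 1) [-y clear] — {bezel, daughtercard, fan, shield}
5. duct@(0, -1, 0) [-z clear] — {bezel, daughtercard, duct, fan, shield}
6. pcb@(0, -1, -1) [-x clear] — {bezel, daughtercard, duct, fan, pcb, shield}
7. backplane@(0, -1, -2) [-x clear] — {backplane, bezel, daughtercard, duct, fan, pcb, shield}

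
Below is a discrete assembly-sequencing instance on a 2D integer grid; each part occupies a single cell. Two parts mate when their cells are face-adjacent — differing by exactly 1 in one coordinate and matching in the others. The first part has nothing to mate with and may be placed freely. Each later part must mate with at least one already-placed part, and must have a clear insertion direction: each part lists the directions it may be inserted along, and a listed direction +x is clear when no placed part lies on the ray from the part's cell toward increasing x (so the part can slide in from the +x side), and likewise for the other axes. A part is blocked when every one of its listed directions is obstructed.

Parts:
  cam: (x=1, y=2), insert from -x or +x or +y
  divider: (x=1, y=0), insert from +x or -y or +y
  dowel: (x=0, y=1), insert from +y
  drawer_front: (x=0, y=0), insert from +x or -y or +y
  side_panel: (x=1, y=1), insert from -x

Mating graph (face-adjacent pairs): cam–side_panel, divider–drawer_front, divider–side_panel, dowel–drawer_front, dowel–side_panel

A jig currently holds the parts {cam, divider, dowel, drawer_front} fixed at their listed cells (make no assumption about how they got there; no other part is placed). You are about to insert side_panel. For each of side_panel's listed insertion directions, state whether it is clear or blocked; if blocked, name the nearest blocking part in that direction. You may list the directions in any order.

-x: blocked by dowel

-x: nearest on ray is dowel@(0, 1) ⇒ blocked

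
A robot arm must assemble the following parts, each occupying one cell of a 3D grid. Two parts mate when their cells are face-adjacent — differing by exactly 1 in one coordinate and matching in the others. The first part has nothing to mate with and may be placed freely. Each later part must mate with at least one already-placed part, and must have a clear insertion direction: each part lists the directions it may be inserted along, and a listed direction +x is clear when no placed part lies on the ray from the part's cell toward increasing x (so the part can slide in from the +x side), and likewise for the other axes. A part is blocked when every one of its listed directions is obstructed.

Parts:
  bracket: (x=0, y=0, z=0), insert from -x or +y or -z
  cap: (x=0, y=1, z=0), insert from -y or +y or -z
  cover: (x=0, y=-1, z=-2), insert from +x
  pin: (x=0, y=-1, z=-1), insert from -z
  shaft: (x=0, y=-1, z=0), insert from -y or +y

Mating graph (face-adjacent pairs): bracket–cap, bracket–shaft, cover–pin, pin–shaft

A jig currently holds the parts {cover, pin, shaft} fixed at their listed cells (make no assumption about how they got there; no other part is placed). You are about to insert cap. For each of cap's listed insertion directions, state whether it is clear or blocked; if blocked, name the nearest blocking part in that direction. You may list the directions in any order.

+y: clear; -y: blocked by shaft; -z: clear

-y: nearest on ray is shaft@(0, -1, 0) ⇒ blocked
+y: ray from cap(0, 1, 0) has no placed part ⇒ clear
-z: ray from cap(0, 1, 0) has no placed part ⇒ clear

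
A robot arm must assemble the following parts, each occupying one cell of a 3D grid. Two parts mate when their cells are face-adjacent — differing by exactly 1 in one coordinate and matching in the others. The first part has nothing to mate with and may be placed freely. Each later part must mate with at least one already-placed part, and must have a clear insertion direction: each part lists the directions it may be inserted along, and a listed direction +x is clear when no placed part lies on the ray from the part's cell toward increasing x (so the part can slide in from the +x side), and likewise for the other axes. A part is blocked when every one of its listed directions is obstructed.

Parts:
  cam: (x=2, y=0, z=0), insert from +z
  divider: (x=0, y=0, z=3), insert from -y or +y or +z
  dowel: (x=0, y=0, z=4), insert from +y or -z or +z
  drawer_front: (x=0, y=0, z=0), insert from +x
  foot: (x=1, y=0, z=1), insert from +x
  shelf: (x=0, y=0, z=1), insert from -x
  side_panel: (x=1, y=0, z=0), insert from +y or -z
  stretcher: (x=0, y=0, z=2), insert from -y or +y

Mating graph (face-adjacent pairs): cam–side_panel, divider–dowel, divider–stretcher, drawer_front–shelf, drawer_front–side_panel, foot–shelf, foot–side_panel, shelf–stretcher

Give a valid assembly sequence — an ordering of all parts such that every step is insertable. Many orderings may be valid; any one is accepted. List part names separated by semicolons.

1. shelf@(0, 0, 1) [-x clear] — {shelf}
2. drawer_front@(0, 0, 0) [+x clear] — {drawer_front, shelf}
3. foot@(1, 0, 1) [+x clear] — {drawer_front, foot, shelf}
4. side_panel@(1, 0, 0) [+y clear] — {drawer_front, foot, shelf, side_panel}
5. cam@(2, 0, 0) [+z clear] — {cam, drawer_front, foot, shelf, side_panel}
6. stretcher@(0, 0, 2) [-y clear] — {cam, drawer_front, foot, shelf, side_panel, stretcher}
7. divider@(0, 0, 3) [-y clear] — {cam, divider, drawer_front, foot, shelf, side_panel, stretcher}
8. dowel@(0, 0, 4) [+y clear] — {cam, divider, dowel, drawer_front, foot, shelf, side_panel, stretcher}

shelf; drawer_front; foot; side_panel; cam; stretcher; divider; dowel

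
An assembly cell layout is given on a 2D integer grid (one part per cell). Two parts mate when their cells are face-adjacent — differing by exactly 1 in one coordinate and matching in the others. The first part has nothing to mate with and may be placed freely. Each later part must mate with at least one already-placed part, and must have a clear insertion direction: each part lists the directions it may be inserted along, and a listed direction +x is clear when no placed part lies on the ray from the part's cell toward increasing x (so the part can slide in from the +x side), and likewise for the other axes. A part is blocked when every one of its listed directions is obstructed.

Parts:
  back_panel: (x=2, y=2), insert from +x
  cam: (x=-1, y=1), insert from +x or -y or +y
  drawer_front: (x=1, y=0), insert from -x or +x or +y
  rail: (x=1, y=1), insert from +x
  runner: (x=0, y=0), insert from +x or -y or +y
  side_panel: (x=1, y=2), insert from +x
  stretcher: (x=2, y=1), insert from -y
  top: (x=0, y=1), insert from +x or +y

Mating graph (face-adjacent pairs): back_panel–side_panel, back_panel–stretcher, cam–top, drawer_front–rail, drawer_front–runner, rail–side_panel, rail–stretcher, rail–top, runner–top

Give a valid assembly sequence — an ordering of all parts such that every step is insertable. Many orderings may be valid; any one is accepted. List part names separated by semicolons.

top; rail; cam; drawer_front; stretcher; side_panel; runner; back_panel

1. top@(0, 1) [+x clear] — {top}
2. rail@(1, 1) [+x clear] — {rail, top}
3. cam@(-1, 1) [-y clear] — {cam, rail, top}
4. drawer_front@(1, 0) [-x clear] — {cam, drawer_front, rail, top}
5. stretcher@(2, 1) [-y clear] — {cam, drawer_front, rail, stretcher, top}
6. side_panel@(1, 2) [+x clear] — {cam, drawer_front, rail, side_panel, stretcher, top}
7. runner@(0, 0) [-y clear] — {cam, drawer_front, rail, runner, side_panel, stretcher, top}
8. back_panel@(2, 2) [+x clear] — {back_panel, cam, drawer_front, rail, runner, side_panel, stretcher, top}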